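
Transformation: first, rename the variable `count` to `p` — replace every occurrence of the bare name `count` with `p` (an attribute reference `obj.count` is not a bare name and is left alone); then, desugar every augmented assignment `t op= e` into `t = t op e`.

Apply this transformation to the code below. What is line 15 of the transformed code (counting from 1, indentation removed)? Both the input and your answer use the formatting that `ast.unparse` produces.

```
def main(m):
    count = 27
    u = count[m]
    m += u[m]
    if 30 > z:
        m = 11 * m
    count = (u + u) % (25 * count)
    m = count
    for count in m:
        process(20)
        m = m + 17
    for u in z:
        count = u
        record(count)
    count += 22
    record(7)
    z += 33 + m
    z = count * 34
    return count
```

p = p + 22

Transformed code:
def main(m):
    p = 27
    u = p[m]
    m = m + u[m]
    if 30 > z:
        m = 11 * m
    p = (u + u) % (25 * p)
    m = p
    for p in m:
        process(20)
        m = m + 17
    for u in z:
        p = u
        record(p)
    p = p + 22
    record(7)
    z = z + (33 + m)
    z = p * 34
    return p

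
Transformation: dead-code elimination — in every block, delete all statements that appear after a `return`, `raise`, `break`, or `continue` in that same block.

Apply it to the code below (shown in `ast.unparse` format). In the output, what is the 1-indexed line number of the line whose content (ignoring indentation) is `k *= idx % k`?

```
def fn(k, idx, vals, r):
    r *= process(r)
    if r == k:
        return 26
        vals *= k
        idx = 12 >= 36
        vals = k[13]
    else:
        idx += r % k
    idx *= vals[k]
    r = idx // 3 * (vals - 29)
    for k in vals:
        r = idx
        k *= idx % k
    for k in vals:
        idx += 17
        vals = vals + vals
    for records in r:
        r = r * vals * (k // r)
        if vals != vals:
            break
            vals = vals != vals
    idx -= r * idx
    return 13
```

11

Transformed code:
def fn(k, idx, vals, r):
    r *= process(r)
    if r == k:
        return 26
    else:
        idx += r % k
    idx *= vals[k]
    r = idx // 3 * (vals - 29)
    for k in vals:
        r = idx
        k *= idx % k
    for k in vals:
        idx += 17
        vals = vals + vals
    for records in r:
        r = r * vals * (k // r)
        if vals != vals:
            break
    idx -= r * idx
    return 13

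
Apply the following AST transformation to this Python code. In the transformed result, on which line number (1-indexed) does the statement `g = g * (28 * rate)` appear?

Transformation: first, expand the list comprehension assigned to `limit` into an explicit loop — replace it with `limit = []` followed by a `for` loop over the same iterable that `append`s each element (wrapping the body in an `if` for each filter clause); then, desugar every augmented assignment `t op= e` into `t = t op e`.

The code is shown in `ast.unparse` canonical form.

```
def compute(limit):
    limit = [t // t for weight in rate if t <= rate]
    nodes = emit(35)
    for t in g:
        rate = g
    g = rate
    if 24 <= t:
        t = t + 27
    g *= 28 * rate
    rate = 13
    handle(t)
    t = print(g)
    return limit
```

Transformed code:
def compute(limit):
    limit = []
    for weight in rate:
        if t <= rate:
            limit.append(t // t)
    nodes = emit(35)
    for t in g:
        rate = g
    g = rate
    if 24 <= t:
        t = t + 27
    g = g * (28 * rate)
    rate = 13
    handle(t)
    t = print(g)
    return limit

12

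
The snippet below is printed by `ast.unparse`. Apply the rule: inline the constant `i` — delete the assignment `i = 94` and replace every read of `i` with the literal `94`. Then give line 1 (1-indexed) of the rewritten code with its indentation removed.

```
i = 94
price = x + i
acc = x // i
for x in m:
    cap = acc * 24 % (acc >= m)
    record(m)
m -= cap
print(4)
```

Transformed code:
price = x + 94
acc = x // 94
for x in m:
    cap = acc * 24 % (acc >= m)
    record(m)
m -= cap
print(4)

price = x + 94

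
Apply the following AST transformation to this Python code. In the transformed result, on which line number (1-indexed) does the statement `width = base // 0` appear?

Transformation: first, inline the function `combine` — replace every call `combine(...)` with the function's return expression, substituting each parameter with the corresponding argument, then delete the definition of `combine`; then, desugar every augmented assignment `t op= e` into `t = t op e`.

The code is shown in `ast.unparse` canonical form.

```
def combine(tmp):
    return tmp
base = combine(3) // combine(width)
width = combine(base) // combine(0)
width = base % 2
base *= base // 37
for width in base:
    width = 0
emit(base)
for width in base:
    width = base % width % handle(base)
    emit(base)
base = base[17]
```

Transformed code:
base = 3 // width
width = base // 0
width = base % 2
base = base * (base // 37)
for width in base:
    width = 0
emit(base)
for width in base:
    width = base % width % handle(base)
    emit(base)
base = base[17]

2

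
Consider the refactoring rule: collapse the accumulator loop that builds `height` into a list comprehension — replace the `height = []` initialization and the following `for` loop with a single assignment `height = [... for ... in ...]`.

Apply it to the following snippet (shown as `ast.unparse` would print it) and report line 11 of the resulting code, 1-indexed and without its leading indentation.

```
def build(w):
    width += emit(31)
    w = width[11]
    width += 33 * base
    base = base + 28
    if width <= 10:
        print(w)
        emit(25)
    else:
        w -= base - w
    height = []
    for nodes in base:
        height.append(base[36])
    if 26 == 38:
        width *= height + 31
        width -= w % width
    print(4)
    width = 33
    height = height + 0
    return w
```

Transformed code:
def build(w):
    width += emit(31)
    w = width[11]
    width += 33 * base
    base = base + 28
    if width <= 10:
        print(w)
        emit(25)
    else:
        w -= base - w
    height = [base[36] for nodes in base]
    if 26 == 38:
        width *= height + 31
        width -= w % width
    print(4)
    width = 33
    height = height + 0
    return w

height = [base[36] for nodes in base]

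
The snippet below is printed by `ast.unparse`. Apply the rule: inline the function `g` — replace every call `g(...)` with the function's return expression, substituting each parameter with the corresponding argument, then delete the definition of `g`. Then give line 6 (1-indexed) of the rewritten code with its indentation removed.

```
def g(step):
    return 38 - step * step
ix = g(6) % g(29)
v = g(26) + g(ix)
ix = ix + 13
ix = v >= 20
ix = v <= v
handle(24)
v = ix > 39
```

handle(24)

Transformed code:
ix = (38 - 6 * 6) % (38 - 29 * 29)
v = 38 - 26 * 26 + (38 - ix * ix)
ix = ix + 13
ix = v >= 20
ix = v <= v
handle(24)
v = ix > 39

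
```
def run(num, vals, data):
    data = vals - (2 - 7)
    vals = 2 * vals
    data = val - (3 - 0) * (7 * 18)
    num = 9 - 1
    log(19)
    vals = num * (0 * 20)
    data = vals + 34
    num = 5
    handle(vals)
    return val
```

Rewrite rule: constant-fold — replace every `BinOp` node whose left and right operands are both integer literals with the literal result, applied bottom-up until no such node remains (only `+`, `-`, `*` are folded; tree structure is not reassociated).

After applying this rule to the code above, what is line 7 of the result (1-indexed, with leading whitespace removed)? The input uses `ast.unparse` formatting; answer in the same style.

vals = num * 0

Transformed code:
def run(num, vals, data):
    data = vals - -5
    vals = 2 * vals
    data = val - 378
    num = 8
    log(19)
    vals = num * 0
    data = vals + 34
    num = 5
    handle(vals)
    return val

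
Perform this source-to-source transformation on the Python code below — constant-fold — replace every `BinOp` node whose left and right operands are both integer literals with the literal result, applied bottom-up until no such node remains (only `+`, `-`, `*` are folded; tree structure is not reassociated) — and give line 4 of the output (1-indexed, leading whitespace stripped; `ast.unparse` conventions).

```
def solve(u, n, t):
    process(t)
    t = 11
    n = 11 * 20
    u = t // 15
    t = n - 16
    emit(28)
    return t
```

n = 220

Transformed code:
def solve(u, n, t):
    process(t)
    t = 11
    n = 220
    u = t // 15
    t = n - 16
    emit(28)
    return t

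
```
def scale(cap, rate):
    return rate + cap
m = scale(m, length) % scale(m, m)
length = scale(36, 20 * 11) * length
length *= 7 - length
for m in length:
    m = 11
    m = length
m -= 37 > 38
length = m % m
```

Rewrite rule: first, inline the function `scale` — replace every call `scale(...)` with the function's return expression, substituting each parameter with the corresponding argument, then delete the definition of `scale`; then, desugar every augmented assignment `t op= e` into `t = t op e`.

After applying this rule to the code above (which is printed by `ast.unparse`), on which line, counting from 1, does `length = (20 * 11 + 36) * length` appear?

2

Transformed code:
m = (length + m) % (m + m)
length = (20 * 11 + 36) * length
length = length * (7 - length)
for m in length:
    m = 11
    m = length
m = m - (37 > 38)
length = m % m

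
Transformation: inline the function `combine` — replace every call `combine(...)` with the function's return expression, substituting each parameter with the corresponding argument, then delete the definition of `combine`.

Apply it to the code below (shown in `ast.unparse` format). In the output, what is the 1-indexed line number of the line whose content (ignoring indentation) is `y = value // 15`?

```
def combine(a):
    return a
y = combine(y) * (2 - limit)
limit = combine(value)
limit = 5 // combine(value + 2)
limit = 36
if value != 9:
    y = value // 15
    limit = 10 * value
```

6

Transformed code:
y = y * (2 - limit)
limit = value
limit = 5 // (value + 2)
limit = 36
if value != 9:
    y = value // 15
    limit = 10 * value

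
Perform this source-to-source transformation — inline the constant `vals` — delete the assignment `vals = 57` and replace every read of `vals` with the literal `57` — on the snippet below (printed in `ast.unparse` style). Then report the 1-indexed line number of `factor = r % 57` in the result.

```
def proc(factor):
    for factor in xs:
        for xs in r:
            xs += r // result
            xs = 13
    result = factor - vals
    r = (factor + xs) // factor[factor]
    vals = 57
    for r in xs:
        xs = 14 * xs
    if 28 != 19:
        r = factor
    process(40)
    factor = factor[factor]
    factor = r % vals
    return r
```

14

Transformed code:
def proc(factor):
    for factor in xs:
        for xs in r:
            xs += r // result
            xs = 13
    result = factor - 57
    r = (factor + xs) // factor[factor]
    for r in xs:
        xs = 14 * xs
    if 28 != 19:
        r = factor
    process(40)
    factor = factor[factor]
    factor = r % 57
    return r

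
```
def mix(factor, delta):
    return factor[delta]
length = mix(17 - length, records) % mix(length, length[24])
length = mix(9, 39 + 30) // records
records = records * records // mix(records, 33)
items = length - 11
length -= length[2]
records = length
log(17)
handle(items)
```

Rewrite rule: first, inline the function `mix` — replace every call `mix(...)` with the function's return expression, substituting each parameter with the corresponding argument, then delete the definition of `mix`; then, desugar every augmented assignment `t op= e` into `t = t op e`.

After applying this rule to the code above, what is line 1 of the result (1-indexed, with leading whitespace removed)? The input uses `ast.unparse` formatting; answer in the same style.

length = (17 - length)[records] % length[length[24]]

Transformed code:
length = (17 - length)[records] % length[length[24]]
length = 9[39 + 30] // records
records = records * records // records[33]
items = length - 11
length = length - length[2]
records = length
log(17)
handle(items)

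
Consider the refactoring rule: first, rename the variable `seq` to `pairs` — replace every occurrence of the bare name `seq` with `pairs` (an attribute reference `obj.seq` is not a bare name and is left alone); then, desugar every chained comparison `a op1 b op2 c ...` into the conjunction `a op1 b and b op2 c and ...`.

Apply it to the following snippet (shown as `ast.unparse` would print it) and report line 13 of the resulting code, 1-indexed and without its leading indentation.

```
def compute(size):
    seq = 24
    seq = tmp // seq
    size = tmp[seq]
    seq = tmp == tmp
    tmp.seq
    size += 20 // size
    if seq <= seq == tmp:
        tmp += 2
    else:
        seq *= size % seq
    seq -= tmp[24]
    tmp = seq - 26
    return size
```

Transformed code:
def compute(size):
    pairs = 24
    pairs = tmp // pairs
    size = tmp[pairs]
    pairs = tmp == tmp
    tmp.seq
    size += 20 // size
    if pairs <= pairs and pairs == tmp:
        tmp += 2
    else:
        pairs *= size % pairs
    pairs -= tmp[24]
    tmp = pairs - 26
    return size

tmp = pairs - 26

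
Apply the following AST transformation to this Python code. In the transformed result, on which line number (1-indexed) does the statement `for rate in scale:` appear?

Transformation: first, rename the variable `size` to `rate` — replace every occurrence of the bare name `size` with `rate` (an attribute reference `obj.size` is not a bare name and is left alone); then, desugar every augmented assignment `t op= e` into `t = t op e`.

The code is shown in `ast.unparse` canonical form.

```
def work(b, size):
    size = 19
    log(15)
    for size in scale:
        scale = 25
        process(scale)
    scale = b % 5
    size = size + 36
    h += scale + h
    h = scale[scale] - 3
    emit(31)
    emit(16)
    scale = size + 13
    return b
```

Transformed code:
def work(b, rate):
    rate = 19
    log(15)
    for rate in scale:
        scale = 25
        process(scale)
    scale = b % 5
    rate = rate + 36
    h = h + (scale + h)
    h = scale[scale] - 3
    emit(31)
    emit(16)
    scale = rate + 13
    return b

4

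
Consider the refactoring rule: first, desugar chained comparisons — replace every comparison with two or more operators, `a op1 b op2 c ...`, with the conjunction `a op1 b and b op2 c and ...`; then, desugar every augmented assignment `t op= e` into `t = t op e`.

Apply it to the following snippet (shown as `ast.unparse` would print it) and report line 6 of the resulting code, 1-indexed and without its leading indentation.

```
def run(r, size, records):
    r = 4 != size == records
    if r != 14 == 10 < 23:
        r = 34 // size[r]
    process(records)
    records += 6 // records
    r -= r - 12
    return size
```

records = records + 6 // records

Transformed code:
def run(r, size, records):
    r = 4 != size and size == records
    if r != 14 and 14 == 10 and (10 < 23):
        r = 34 // size[r]
    process(records)
    records = records + 6 // records
    r = r - (r - 12)
    return size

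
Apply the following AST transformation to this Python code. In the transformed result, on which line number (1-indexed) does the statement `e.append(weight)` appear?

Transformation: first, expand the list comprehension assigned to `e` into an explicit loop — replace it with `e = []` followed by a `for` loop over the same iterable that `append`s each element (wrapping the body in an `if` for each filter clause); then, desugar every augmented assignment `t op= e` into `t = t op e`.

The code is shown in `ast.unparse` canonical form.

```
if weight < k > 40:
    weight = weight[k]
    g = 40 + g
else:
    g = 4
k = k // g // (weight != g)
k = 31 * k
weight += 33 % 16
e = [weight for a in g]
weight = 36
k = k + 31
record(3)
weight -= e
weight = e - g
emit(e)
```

Transformed code:
if weight < k > 40:
    weight = weight[k]
    g = 40 + g
else:
    g = 4
k = k // g // (weight != g)
k = 31 * k
weight = weight + 33 % 16
e = []
for a in g:
    e.append(weight)
weight = 36
k = k + 31
record(3)
weight = weight - e
weight = e - g
emit(e)

11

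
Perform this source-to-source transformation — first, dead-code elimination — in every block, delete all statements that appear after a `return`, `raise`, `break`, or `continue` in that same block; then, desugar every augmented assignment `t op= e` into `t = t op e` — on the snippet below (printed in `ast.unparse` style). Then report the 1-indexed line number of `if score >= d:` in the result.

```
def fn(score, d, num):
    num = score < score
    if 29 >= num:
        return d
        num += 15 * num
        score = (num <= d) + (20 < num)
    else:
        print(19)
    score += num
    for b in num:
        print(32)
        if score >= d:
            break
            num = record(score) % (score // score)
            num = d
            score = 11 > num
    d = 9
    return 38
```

Transformed code:
def fn(score, d, num):
    num = score < score
    if 29 >= num:
        return d
    else:
        print(19)
    score = score + num
    for b in num:
        print(32)
        if score >= d:
            break
    d = 9
    return 38

10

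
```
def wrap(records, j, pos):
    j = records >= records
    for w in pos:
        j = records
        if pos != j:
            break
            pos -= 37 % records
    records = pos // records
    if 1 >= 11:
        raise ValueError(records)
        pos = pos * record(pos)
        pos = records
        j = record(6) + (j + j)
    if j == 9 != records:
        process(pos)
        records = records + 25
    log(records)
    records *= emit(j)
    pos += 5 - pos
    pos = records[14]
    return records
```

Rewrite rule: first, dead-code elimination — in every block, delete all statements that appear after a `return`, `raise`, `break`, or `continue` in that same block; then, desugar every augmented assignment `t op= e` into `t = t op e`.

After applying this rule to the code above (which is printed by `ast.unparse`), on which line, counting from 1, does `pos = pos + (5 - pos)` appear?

Transformed code:
def wrap(records, j, pos):
    j = records >= records
    for w in pos:
        j = records
        if pos != j:
            break
    records = pos // records
    if 1 >= 11:
        raise ValueError(records)
    if j == 9 != records:
        process(pos)
        records = records + 25
    log(records)
    records = records * emit(j)
    pos = pos + (5 - pos)
    pos = records[14]
    return records

15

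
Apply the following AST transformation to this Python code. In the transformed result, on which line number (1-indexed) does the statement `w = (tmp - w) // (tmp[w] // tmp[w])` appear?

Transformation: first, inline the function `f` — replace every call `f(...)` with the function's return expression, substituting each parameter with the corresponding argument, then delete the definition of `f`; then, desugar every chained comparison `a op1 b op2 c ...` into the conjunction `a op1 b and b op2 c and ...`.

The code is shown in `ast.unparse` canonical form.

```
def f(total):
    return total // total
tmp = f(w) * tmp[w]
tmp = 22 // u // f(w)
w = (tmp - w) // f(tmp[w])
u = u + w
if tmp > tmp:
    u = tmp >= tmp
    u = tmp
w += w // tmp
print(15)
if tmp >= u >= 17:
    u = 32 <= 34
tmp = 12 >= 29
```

3

Transformed code:
tmp = w // w * tmp[w]
tmp = 22 // u // (w // w)
w = (tmp - w) // (tmp[w] // tmp[w])
u = u + w
if tmp > tmp:
    u = tmp >= tmp
    u = tmp
w += w // tmp
print(15)
if tmp >= u and u >= 17:
    u = 32 <= 34
tmp = 12 >= 29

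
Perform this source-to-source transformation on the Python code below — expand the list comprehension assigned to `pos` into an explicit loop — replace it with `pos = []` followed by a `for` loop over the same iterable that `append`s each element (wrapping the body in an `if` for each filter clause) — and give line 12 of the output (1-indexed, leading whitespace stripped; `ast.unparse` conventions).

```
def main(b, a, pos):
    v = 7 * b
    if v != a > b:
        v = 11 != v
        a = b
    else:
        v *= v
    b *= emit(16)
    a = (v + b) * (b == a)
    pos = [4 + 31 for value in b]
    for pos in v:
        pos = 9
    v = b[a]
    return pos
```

pos.append(4 + 31)

Transformed code:
def main(b, a, pos):
    v = 7 * b
    if v != a > b:
        v = 11 != v
        a = b
    else:
        v *= v
    b *= emit(16)
    a = (v + b) * (b == a)
    pos = []
    for value in b:
        pos.append(4 + 31)
    for pos in v:
        pos = 9
    v = b[a]
    return pos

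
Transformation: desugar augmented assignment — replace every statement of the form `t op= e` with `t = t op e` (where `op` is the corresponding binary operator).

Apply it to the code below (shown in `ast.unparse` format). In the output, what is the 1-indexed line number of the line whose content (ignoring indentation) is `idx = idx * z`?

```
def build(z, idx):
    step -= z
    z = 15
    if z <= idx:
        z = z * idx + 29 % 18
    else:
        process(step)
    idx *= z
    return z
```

Transformed code:
def build(z, idx):
    step = step - z
    z = 15
    if z <= idx:
        z = z * idx + 29 % 18
    else:
        process(step)
    idx = idx * z
    return z

8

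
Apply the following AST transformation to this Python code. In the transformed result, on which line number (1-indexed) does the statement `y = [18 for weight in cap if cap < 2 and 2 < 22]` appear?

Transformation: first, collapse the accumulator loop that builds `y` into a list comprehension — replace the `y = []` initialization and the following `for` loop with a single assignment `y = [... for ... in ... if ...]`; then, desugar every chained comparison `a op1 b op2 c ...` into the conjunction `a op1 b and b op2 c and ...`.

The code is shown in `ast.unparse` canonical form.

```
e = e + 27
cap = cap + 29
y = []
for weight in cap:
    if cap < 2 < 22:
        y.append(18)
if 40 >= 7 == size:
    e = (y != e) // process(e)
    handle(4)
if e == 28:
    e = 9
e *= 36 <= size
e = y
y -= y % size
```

Transformed code:
e = e + 27
cap = cap + 29
y = [18 for weight in cap if cap < 2 and 2 < 22]
if 40 >= 7 and 7 == size:
    e = (y != e) // process(e)
    handle(4)
if e == 28:
    e = 9
e *= 36 <= size
e = y
y -= y % size

3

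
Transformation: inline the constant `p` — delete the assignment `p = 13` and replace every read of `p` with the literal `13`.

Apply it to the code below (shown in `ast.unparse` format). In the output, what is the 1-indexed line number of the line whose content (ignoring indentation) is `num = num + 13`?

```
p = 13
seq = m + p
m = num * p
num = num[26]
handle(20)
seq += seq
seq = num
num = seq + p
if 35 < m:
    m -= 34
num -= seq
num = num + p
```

Transformed code:
seq = m + 13
m = num * 13
num = num[26]
handle(20)
seq += seq
seq = num
num = seq + 13
if 35 < m:
    m -= 34
num -= seq
num = num + 13

11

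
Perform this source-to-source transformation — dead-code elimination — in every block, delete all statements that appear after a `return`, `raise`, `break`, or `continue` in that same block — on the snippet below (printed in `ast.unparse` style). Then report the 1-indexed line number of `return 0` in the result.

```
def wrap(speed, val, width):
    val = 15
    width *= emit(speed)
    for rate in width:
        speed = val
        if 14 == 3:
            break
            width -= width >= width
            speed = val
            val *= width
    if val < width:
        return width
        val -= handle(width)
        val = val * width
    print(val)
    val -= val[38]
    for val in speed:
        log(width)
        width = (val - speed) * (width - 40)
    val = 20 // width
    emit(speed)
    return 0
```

17

Transformed code:
def wrap(speed, val, width):
    val = 15
    width *= emit(speed)
    for rate in width:
        speed = val
        if 14 == 3:
            break
    if val < width:
        return width
    print(val)
    val -= val[38]
    for val in speed:
        log(width)
        width = (val - speed) * (width - 40)
    val = 20 // width
    emit(speed)
    return 0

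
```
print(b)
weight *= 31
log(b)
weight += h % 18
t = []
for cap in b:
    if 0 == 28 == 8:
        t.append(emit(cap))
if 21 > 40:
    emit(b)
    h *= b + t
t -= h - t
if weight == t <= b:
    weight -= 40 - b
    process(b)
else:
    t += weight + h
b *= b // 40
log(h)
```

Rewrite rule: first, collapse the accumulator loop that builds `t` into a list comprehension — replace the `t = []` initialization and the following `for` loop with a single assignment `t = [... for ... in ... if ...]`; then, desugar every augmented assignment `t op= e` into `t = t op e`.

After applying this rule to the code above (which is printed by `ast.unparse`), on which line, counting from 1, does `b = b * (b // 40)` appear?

15

Transformed code:
print(b)
weight = weight * 31
log(b)
weight = weight + h % 18
t = [emit(cap) for cap in b if 0 == 28 == 8]
if 21 > 40:
    emit(b)
    h = h * (b + t)
t = t - (h - t)
if weight == t <= b:
    weight = weight - (40 - b)
    process(b)
else:
    t = t + (weight + h)
b = b * (b // 40)
log(h)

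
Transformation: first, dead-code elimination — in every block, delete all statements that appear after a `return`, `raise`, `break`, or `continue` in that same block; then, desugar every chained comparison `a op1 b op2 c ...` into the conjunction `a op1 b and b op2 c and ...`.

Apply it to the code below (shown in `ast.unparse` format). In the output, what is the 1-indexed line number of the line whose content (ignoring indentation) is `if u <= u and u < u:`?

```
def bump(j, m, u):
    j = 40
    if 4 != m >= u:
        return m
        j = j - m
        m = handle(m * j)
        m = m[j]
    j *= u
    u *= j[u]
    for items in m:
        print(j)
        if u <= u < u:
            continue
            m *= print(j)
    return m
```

Transformed code:
def bump(j, m, u):
    j = 40
    if 4 != m and m >= u:
        return m
    j *= u
    u *= j[u]
    for items in m:
        print(j)
        if u <= u and u < u:
            continue
    return m

9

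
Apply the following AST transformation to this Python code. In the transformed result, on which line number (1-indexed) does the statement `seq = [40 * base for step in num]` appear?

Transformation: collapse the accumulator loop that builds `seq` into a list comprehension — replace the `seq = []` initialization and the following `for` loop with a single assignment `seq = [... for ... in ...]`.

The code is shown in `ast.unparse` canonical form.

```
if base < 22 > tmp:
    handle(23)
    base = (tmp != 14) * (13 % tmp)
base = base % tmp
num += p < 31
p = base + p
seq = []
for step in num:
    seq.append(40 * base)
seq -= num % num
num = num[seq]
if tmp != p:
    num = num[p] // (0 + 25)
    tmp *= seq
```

Transformed code:
if base < 22 > tmp:
    handle(23)
    base = (tmp != 14) * (13 % tmp)
base = base % tmp
num += p < 31
p = base + p
seq = [40 * base for step in num]
seq -= num % num
num = num[seq]
if tmp != p:
    num = num[p] // (0 + 25)
    tmp *= seq

7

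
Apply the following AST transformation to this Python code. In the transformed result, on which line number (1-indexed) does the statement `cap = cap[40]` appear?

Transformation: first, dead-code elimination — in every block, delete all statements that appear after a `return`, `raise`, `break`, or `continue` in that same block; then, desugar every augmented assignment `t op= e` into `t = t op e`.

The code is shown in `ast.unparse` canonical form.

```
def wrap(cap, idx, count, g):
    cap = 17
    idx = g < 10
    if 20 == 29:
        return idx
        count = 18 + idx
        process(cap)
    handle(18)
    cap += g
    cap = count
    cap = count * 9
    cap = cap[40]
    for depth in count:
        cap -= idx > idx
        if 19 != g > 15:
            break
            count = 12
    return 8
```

Transformed code:
def wrap(cap, idx, count, g):
    cap = 17
    idx = g < 10
    if 20 == 29:
        return idx
    handle(18)
    cap = cap + g
    cap = count
    cap = count * 9
    cap = cap[40]
    for depth in count:
        cap = cap - (idx > idx)
        if 19 != g > 15:
            break
    return 8

10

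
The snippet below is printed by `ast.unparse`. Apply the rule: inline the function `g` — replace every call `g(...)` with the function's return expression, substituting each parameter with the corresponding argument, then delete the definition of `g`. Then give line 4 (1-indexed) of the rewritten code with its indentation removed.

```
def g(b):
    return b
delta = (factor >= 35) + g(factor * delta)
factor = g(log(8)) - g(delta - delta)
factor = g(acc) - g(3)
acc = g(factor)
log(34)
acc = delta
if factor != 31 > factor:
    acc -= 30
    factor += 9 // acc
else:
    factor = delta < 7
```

Transformed code:
delta = (factor >= 35) + factor * delta
factor = log(8) - (delta - delta)
factor = acc - 3
acc = factor
log(34)
acc = delta
if factor != 31 > factor:
    acc -= 30
    factor += 9 // acc
else:
    factor = delta < 7

acc = factor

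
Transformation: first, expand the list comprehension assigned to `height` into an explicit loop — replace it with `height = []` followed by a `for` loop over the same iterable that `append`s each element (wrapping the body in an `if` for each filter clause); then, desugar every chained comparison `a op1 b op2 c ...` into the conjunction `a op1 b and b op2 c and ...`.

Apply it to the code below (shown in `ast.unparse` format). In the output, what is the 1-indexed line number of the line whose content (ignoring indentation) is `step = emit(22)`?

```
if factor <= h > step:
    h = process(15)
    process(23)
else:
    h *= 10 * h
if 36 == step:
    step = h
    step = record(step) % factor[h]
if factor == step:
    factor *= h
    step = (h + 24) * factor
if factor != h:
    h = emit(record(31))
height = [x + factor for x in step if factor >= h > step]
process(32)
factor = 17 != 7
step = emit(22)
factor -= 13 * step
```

Transformed code:
if factor <= h and h > step:
    h = process(15)
    process(23)
else:
    h *= 10 * h
if 36 == step:
    step = h
    step = record(step) % factor[h]
if factor == step:
    factor *= h
    step = (h + 24) * factor
if factor != h:
    h = emit(record(31))
height = []
for x in step:
    if factor >= h and h > step:
        height.append(x + factor)
process(32)
factor = 17 != 7
step = emit(22)
factor -= 13 * step

20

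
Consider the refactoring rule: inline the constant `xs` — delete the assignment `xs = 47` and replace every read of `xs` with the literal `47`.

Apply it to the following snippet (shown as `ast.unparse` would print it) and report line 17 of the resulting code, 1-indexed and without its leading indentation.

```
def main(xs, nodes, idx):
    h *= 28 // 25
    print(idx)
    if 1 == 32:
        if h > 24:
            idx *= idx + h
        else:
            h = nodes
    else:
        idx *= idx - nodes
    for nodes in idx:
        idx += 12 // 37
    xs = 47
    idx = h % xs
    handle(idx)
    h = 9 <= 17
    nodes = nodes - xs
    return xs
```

return 47

Transformed code:
def main(xs, nodes, idx):
    h *= 28 // 25
    print(idx)
    if 1 == 32:
        if h > 24:
            idx *= idx + h
        else:
            h = nodes
    else:
        idx *= idx - nodes
    for nodes in idx:
        idx += 12 // 37
    idx = h % 47
    handle(idx)
    h = 9 <= 17
    nodes = nodes - 47
    return 47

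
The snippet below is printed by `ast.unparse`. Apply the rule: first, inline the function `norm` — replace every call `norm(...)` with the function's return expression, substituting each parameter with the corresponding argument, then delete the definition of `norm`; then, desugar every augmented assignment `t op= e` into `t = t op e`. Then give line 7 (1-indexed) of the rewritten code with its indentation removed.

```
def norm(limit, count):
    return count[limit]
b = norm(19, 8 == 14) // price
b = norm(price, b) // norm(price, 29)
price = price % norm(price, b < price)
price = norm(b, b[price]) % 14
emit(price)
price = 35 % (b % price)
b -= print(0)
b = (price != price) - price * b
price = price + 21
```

Transformed code:
b = (8 == 14)[19] // price
b = b[price] // 29[price]
price = price % (b < price)[price]
price = b[price][b] % 14
emit(price)
price = 35 % (b % price)
b = b - print(0)
b = (price != price) - price * b
price = price + 21

b = b - print(0)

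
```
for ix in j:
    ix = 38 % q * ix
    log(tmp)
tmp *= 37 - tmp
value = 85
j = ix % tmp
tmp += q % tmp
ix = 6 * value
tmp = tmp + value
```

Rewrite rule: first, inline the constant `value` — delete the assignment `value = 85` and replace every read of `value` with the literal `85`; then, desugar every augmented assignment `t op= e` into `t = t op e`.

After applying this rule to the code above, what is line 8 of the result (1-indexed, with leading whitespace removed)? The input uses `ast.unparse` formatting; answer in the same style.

tmp = tmp + 85

Transformed code:
for ix in j:
    ix = 38 % q * ix
    log(tmp)
tmp = tmp * (37 - tmp)
j = ix % tmp
tmp = tmp + q % tmp
ix = 6 * 85
tmp = tmp + 85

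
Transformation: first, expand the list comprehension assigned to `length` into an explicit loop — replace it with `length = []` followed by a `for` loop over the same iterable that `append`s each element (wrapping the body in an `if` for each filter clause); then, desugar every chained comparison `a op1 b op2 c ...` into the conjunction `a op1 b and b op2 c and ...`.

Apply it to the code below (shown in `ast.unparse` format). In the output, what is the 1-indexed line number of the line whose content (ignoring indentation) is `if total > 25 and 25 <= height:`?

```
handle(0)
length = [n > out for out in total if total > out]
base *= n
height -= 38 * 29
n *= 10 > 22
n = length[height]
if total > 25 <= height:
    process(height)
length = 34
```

Transformed code:
handle(0)
length = []
for out in total:
    if total > out:
        length.append(n > out)
base *= n
height -= 38 * 29
n *= 10 > 22
n = length[height]
if total > 25 and 25 <= height:
    process(height)
length = 34

10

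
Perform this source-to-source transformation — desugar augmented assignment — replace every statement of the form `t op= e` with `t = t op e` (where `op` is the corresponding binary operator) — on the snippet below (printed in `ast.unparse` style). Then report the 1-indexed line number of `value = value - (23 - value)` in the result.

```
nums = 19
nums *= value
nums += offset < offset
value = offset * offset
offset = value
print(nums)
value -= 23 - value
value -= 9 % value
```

Transformed code:
nums = 19
nums = nums * value
nums = nums + (offset < offset)
value = offset * offset
offset = value
print(nums)
value = value - (23 - value)
value = value - 9 % value

7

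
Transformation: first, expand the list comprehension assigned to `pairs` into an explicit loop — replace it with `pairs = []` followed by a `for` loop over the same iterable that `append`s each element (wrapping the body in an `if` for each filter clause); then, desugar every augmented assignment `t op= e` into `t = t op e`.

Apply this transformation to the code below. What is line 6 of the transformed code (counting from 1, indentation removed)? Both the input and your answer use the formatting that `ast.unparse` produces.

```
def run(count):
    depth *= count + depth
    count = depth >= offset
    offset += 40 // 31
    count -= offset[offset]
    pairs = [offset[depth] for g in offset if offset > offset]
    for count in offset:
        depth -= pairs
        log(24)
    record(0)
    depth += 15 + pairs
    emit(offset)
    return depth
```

Transformed code:
def run(count):
    depth = depth * (count + depth)
    count = depth >= offset
    offset = offset + 40 // 31
    count = count - offset[offset]
    pairs = []
    for g in offset:
        if offset > offset:
            pairs.append(offset[depth])
    for count in offset:
        depth = depth - pairs
        log(24)
    record(0)
    depth = depth + (15 + pairs)
    emit(offset)
    return depth

pairs = []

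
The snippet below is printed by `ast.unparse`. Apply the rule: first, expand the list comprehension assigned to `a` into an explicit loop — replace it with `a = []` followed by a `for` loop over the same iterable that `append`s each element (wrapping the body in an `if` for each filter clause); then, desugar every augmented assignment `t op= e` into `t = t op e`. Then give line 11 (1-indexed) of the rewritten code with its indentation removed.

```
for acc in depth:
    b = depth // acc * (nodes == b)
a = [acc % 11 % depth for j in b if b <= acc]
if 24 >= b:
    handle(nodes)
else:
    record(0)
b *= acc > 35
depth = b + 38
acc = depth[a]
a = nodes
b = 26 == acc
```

Transformed code:
for acc in depth:
    b = depth // acc * (nodes == b)
a = []
for j in b:
    if b <= acc:
        a.append(acc % 11 % depth)
if 24 >= b:
    handle(nodes)
else:
    record(0)
b = b * (acc > 35)
depth = b + 38
acc = depth[a]
a = nodes
b = 26 == acc

b = b * (acc > 35)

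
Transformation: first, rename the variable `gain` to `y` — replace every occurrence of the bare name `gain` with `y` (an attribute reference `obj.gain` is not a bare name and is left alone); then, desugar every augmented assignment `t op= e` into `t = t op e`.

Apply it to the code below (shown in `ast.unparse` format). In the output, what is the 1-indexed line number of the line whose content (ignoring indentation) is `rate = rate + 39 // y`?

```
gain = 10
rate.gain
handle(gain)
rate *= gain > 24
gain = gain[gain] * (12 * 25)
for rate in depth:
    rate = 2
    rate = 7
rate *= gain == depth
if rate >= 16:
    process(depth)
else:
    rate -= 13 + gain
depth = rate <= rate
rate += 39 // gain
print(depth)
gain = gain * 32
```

15

Transformed code:
y = 10
rate.gain
handle(y)
rate = rate * (y > 24)
y = y[y] * (12 * 25)
for rate in depth:
    rate = 2
    rate = 7
rate = rate * (y == depth)
if rate >= 16:
    process(depth)
else:
    rate = rate - (13 + y)
depth = rate <= rate
rate = rate + 39 // y
print(depth)
y = y * 32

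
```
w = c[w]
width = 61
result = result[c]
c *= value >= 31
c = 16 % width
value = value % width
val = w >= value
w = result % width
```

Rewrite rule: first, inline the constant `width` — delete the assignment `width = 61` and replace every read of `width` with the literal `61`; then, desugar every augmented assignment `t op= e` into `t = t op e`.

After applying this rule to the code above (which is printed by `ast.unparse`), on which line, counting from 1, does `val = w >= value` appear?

6

Transformed code:
w = c[w]
result = result[c]
c = c * (value >= 31)
c = 16 % 61
value = value % 61
val = w >= value
w = result % 61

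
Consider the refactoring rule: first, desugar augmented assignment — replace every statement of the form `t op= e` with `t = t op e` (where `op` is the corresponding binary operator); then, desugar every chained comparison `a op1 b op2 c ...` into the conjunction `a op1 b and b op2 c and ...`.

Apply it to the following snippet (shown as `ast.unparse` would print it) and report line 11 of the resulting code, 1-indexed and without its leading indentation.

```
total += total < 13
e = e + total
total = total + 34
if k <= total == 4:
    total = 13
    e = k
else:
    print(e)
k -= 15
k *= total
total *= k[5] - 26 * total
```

total = total * (k[5] - 26 * total)

Transformed code:
total = total + (total < 13)
e = e + total
total = total + 34
if k <= total and total == 4:
    total = 13
    e = k
else:
    print(e)
k = k - 15
k = k * total
total = total * (k[5] - 26 * total)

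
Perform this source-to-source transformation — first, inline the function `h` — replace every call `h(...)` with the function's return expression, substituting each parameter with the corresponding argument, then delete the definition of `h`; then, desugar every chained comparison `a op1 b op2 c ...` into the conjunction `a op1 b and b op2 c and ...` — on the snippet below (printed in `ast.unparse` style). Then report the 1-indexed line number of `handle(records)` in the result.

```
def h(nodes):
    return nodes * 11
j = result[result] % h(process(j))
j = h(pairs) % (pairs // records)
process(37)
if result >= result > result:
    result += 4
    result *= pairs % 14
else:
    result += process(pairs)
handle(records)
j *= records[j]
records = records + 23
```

9

Transformed code:
j = result[result] % (process(j) * 11)
j = pairs * 11 % (pairs // records)
process(37)
if result >= result and result > result:
    result += 4
    result *= pairs % 14
else:
    result += process(pairs)
handle(records)
j *= records[j]
records = records + 23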